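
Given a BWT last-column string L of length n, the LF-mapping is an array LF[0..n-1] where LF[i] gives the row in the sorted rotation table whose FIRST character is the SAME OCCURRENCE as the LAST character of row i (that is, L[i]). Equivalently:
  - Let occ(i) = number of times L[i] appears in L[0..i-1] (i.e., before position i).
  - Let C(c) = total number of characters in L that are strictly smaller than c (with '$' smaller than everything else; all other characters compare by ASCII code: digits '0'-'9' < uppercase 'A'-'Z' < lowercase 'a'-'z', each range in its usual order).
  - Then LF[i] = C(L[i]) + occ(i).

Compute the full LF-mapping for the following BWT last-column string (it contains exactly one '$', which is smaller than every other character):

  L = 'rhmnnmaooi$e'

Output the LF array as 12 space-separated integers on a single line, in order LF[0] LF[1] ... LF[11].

Answer: 11 3 5 7 8 6 1 9 10 4 0 2

Derivation:
Char counts: '$':1, 'a':1, 'e':1, 'h':1, 'i':1, 'm':2, 'n':2, 'o':2, 'r':1
C (first-col start): C('$')=0, C('a')=1, C('e')=2, C('h')=3, C('i')=4, C('m')=5, C('n')=7, C('o')=9, C('r')=11
L[0]='r': occ=0, LF[0]=C('r')+0=11+0=11
L[1]='h': occ=0, LF[1]=C('h')+0=3+0=3
L[2]='m': occ=0, LF[2]=C('m')+0=5+0=5
L[3]='n': occ=0, LF[3]=C('n')+0=7+0=7
L[4]='n': occ=1, LF[4]=C('n')+1=7+1=8
L[5]='m': occ=1, LF[5]=C('m')+1=5+1=6
L[6]='a': occ=0, LF[6]=C('a')+0=1+0=1
L[7]='o': occ=0, LF[7]=C('o')+0=9+0=9
L[8]='o': occ=1, LF[8]=C('o')+1=9+1=10
L[9]='i': occ=0, LF[9]=C('i')+0=4+0=4
L[10]='$': occ=0, LF[10]=C('$')+0=0+0=0
L[11]='e': occ=0, LF[11]=C('e')+0=2+0=2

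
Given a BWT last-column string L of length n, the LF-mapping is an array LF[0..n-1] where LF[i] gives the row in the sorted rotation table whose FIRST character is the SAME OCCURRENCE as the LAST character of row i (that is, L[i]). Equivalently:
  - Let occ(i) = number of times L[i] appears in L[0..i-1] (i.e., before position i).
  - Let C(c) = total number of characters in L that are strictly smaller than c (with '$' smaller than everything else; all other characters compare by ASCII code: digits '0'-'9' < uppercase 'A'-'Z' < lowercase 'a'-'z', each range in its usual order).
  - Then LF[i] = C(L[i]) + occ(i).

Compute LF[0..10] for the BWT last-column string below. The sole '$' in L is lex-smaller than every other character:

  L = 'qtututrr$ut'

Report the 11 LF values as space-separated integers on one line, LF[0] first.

Char counts: '$':1, 'q':1, 'r':2, 't':4, 'u':3
C (first-col start): C('$')=0, C('q')=1, C('r')=2, C('t')=4, C('u')=8
L[0]='q': occ=0, LF[0]=C('q')+0=1+0=1
L[1]='t': occ=0, LF[1]=C('t')+0=4+0=4
L[2]='u': occ=0, LF[2]=C('u')+0=8+0=8
L[3]='t': occ=1, LF[3]=C('t')+1=4+1=5
L[4]='u': occ=1, LF[4]=C('u')+1=8+1=9
L[5]='t': occ=2, LF[5]=C('t')+2=4+2=6
L[6]='r': occ=0, LF[6]=C('r')+0=2+0=2
L[7]='r': occ=1, LF[7]=C('r')+1=2+1=3
L[8]='$': occ=0, LF[8]=C('$')+0=0+0=0
L[9]='u': occ=2, LF[9]=C('u')+2=8+2=10
L[10]='t': occ=3, LF[10]=C('t')+3=4+3=7

Answer: 1 4 8 5 9 6 2 3 0 10 7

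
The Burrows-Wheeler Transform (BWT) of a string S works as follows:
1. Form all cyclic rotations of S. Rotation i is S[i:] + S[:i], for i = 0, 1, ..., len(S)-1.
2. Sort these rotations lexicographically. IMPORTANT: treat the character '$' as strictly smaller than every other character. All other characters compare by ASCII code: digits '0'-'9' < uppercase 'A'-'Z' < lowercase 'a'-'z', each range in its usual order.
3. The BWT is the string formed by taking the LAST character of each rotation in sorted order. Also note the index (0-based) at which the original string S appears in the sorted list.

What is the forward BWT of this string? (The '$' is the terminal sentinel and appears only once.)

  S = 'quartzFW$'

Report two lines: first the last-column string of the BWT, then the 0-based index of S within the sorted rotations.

All 9 rotations (rotation i = S[i:]+S[:i]):
  rot[0] = quartzFW$
  rot[1] = uartzFW$q
  rot[2] = artzFW$qu
  rot[3] = rtzFW$qua
  rot[4] = tzFW$quar
  rot[5] = zFW$quart
  rot[6] = FW$quartz
  rot[7] = W$quartzF
  rot[8] = $quartzFW
Sorted (with $ < everything):
  sorted[0] = $quartzFW  (last char: 'W')
  sorted[1] = FW$quartz  (last char: 'z')
  sorted[2] = W$quartzF  (last char: 'F')
  sorted[3] = artzFW$qu  (last char: 'u')
  sorted[4] = quartzFW$  (last char: '$')
  sorted[5] = rtzFW$qua  (last char: 'a')
  sorted[6] = tzFW$quar  (last char: 'r')
  sorted[7] = uartzFW$q  (last char: 'q')
  sorted[8] = zFW$quart  (last char: 't')
Last column: WzFu$arqt
Original string S is at sorted index 4

Answer: WzFu$arqt
4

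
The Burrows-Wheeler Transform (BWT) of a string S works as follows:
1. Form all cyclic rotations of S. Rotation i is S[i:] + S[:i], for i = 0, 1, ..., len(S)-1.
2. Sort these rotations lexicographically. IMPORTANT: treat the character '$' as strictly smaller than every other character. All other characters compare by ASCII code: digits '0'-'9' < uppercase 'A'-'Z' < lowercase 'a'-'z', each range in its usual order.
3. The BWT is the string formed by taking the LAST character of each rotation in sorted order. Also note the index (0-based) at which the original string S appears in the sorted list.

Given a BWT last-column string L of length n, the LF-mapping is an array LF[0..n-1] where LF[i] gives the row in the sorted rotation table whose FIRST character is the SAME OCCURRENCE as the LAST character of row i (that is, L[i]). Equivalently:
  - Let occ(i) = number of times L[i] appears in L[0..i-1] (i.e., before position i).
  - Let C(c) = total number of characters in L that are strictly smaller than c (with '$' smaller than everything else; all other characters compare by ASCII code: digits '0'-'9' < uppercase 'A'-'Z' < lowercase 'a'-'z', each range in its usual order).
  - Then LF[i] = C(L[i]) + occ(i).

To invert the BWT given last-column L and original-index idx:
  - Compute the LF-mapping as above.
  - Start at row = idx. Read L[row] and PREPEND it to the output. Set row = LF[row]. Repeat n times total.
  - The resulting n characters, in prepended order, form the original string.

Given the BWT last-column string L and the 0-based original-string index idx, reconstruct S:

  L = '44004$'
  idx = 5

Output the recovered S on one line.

Answer: 44004$

Derivation:
LF mapping: 3 4 1 2 5 0
Walk LF starting at row 5, prepending L[row]:
  step 1: row=5, L[5]='$', prepend. Next row=LF[5]=0
  step 2: row=0, L[0]='4', prepend. Next row=LF[0]=3
  step 3: row=3, L[3]='0', prepend. Next row=LF[3]=2
  step 4: row=2, L[2]='0', prepend. Next row=LF[2]=1
  step 5: row=1, L[1]='4', prepend. Next row=LF[1]=4
  step 6: row=4, L[4]='4', prepend. Next row=LF[4]=5
Reversed output: 44004$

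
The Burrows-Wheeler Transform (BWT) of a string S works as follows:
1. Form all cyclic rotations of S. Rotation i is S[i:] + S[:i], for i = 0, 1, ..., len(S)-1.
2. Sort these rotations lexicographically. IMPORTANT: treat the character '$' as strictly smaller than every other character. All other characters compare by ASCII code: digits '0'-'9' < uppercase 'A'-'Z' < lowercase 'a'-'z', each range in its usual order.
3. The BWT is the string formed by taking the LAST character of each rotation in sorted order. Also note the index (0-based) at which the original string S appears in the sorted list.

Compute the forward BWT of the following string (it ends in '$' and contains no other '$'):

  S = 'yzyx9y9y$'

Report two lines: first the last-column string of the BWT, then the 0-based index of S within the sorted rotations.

Answer: yyxy99z$y
7

Derivation:
All 9 rotations (rotation i = S[i:]+S[:i]):
  rot[0] = yzyx9y9y$
  rot[1] = zyx9y9y$y
  rot[2] = yx9y9y$yz
  rot[3] = x9y9y$yzy
  rot[4] = 9y9y$yzyx
  rot[5] = y9y$yzyx9
  rot[6] = 9y$yzyx9y
  rot[7] = y$yzyx9y9
  rot[8] = $yzyx9y9y
Sorted (with $ < everything):
  sorted[0] = $yzyx9y9y  (last char: 'y')
  sorted[1] = 9y$yzyx9y  (last char: 'y')
  sorted[2] = 9y9y$yzyx  (last char: 'x')
  sorted[3] = x9y9y$yzy  (last char: 'y')
  sorted[4] = y$yzyx9y9  (last char: '9')
  sorted[5] = y9y$yzyx9  (last char: '9')
  sorted[6] = yx9y9y$yz  (last char: 'z')
  sorted[7] = yzyx9y9y$  (last char: '$')
  sorted[8] = zyx9y9y$y  (last char: 'y')
Last column: yyxy99z$y
Original string S is at sorted index 7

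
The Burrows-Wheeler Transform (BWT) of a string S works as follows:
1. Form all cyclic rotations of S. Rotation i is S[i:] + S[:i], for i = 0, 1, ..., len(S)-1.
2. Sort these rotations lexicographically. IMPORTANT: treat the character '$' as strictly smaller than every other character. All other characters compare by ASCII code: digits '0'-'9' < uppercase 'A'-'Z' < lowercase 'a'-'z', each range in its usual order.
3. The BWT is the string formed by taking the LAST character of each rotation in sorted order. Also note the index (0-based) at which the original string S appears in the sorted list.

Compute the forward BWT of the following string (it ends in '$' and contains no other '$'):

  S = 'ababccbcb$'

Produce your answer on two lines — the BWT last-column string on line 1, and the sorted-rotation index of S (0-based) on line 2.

All 10 rotations (rotation i = S[i:]+S[:i]):
  rot[0] = ababccbcb$
  rot[1] = babccbcb$a
  rot[2] = abccbcb$ab
  rot[3] = bccbcb$aba
  rot[4] = ccbcb$abab
  rot[5] = cbcb$ababc
  rot[6] = bcb$ababcc
  rot[7] = cb$ababccb
  rot[8] = b$ababccbc
  rot[9] = $ababccbcb
Sorted (with $ < everything):
  sorted[0] = $ababccbcb  (last char: 'b')
  sorted[1] = ababccbcb$  (last char: '$')
  sorted[2] = abccbcb$ab  (last char: 'b')
  sorted[3] = b$ababccbc  (last char: 'c')
  sorted[4] = babccbcb$a  (last char: 'a')
  sorted[5] = bcb$ababcc  (last char: 'c')
  sorted[6] = bccbcb$aba  (last char: 'a')
  sorted[7] = cb$ababccb  (last char: 'b')
  sorted[8] = cbcb$ababc  (last char: 'c')
  sorted[9] = ccbcb$abab  (last char: 'b')
Last column: b$bcacabcb
Original string S is at sorted index 1

Answer: b$bcacabcb
1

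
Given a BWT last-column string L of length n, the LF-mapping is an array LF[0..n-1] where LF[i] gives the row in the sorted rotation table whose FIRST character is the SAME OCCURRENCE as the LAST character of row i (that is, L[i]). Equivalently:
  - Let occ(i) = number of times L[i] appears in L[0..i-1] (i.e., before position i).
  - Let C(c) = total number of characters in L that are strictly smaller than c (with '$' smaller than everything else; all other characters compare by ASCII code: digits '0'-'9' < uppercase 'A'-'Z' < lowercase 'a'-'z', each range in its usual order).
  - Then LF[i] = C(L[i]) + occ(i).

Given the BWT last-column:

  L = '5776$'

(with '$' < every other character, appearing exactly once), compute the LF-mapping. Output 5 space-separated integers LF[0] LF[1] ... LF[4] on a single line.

Answer: 1 3 4 2 0

Derivation:
Char counts: '$':1, '5':1, '6':1, '7':2
C (first-col start): C('$')=0, C('5')=1, C('6')=2, C('7')=3
L[0]='5': occ=0, LF[0]=C('5')+0=1+0=1
L[1]='7': occ=0, LF[1]=C('7')+0=3+0=3
L[2]='7': occ=1, LF[2]=C('7')+1=3+1=4
L[3]='6': occ=0, LF[3]=C('6')+0=2+0=2
L[4]='$': occ=0, LF[4]=C('$')+0=0+0=0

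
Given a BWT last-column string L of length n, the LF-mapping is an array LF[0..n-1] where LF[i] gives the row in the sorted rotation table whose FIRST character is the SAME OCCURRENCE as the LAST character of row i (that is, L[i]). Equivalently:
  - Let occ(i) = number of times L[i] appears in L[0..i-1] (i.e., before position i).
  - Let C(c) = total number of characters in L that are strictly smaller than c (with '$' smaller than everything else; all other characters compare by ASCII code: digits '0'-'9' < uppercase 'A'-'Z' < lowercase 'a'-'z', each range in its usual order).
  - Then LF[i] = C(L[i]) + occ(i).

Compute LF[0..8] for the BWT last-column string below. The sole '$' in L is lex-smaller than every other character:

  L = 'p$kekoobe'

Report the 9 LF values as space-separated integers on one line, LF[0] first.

Answer: 8 0 4 2 5 6 7 1 3

Derivation:
Char counts: '$':1, 'b':1, 'e':2, 'k':2, 'o':2, 'p':1
C (first-col start): C('$')=0, C('b')=1, C('e')=2, C('k')=4, C('o')=6, C('p')=8
L[0]='p': occ=0, LF[0]=C('p')+0=8+0=8
L[1]='$': occ=0, LF[1]=C('$')+0=0+0=0
L[2]='k': occ=0, LF[2]=C('k')+0=4+0=4
L[3]='e': occ=0, LF[3]=C('e')+0=2+0=2
L[4]='k': occ=1, LF[4]=C('k')+1=4+1=5
L[5]='o': occ=0, LF[5]=C('o')+0=6+0=6
L[6]='o': occ=1, LF[6]=C('o')+1=6+1=7
L[7]='b': occ=0, LF[7]=C('b')+0=1+0=1
L[8]='e': occ=1, LF[8]=C('e')+1=2+1=3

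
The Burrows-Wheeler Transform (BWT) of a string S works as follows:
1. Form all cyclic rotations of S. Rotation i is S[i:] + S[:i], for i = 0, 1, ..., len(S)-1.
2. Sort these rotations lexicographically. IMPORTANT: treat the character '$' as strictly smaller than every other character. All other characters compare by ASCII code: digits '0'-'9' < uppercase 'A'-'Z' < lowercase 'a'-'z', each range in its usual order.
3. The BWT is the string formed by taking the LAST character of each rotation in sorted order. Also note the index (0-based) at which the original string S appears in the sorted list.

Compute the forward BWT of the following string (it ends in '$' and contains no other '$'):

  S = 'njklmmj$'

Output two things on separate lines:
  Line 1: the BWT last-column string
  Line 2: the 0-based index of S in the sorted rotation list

Answer: jmnjkml$
7

Derivation:
All 8 rotations (rotation i = S[i:]+S[:i]):
  rot[0] = njklmmj$
  rot[1] = jklmmj$n
  rot[2] = klmmj$nj
  rot[3] = lmmj$njk
  rot[4] = mmj$njkl
  rot[5] = mj$njklm
  rot[6] = j$njklmm
  rot[7] = $njklmmj
Sorted (with $ < everything):
  sorted[0] = $njklmmj  (last char: 'j')
  sorted[1] = j$njklmm  (last char: 'm')
  sorted[2] = jklmmj$n  (last char: 'n')
  sorted[3] = klmmj$nj  (last char: 'j')
  sorted[4] = lmmj$njk  (last char: 'k')
  sorted[5] = mj$njklm  (last char: 'm')
  sorted[6] = mmj$njkl  (last char: 'l')
  sorted[7] = njklmmj$  (last char: '$')
Last column: jmnjkml$
Original string S is at sorted index 7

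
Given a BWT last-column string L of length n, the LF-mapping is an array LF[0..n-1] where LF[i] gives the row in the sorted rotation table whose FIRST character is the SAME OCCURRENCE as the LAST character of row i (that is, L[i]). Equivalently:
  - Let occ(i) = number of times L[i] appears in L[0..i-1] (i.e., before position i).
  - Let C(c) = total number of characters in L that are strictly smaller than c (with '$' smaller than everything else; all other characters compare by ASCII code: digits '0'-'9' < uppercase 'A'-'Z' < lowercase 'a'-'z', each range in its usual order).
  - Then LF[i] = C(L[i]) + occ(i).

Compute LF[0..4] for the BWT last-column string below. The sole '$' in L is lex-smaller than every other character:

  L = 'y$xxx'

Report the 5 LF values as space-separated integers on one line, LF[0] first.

Char counts: '$':1, 'x':3, 'y':1
C (first-col start): C('$')=0, C('x')=1, C('y')=4
L[0]='y': occ=0, LF[0]=C('y')+0=4+0=4
L[1]='$': occ=0, LF[1]=C('$')+0=0+0=0
L[2]='x': occ=0, LF[2]=C('x')+0=1+0=1
L[3]='x': occ=1, LF[3]=C('x')+1=1+1=2
L[4]='x': occ=2, LF[4]=C('x')+2=1+2=3

Answer: 4 0 1 2 3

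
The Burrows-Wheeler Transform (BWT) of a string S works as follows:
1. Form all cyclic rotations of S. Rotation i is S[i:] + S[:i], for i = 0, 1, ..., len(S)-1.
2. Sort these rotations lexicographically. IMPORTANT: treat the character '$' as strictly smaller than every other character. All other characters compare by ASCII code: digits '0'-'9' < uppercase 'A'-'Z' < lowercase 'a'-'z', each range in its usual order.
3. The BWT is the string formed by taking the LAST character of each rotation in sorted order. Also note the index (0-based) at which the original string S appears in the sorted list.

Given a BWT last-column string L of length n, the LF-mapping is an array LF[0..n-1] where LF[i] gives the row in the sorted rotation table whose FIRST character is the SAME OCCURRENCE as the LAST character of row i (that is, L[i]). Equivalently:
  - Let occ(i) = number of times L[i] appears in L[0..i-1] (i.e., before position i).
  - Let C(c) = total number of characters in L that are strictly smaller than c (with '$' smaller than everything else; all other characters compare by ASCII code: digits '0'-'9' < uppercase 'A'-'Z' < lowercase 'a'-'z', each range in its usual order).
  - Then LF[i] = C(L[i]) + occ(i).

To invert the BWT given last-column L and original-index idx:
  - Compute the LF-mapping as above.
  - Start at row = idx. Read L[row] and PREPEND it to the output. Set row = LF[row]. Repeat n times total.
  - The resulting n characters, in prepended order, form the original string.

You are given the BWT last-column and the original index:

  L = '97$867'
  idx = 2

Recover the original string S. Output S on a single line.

LF mapping: 5 2 0 4 1 3
Walk LF starting at row 2, prepending L[row]:
  step 1: row=2, L[2]='$', prepend. Next row=LF[2]=0
  step 2: row=0, L[0]='9', prepend. Next row=LF[0]=5
  step 3: row=5, L[5]='7', prepend. Next row=LF[5]=3
  step 4: row=3, L[3]='8', prepend. Next row=LF[3]=4
  step 5: row=4, L[4]='6', prepend. Next row=LF[4]=1
  step 6: row=1, L[1]='7', prepend. Next row=LF[1]=2
Reversed output: 76879$

Answer: 76879$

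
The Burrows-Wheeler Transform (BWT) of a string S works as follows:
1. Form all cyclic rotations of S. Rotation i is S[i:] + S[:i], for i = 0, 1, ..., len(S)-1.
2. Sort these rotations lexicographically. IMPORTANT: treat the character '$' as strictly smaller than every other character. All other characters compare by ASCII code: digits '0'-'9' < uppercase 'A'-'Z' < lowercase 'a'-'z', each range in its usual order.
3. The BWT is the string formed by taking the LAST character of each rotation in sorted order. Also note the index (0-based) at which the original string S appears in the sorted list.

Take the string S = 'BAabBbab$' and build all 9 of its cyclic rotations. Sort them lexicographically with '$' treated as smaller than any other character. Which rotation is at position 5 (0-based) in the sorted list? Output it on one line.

All 9 rotations (rotation i = S[i:]+S[:i]):
  rot[0] = BAabBbab$
  rot[1] = AabBbab$B
  rot[2] = abBbab$BA
  rot[3] = bBbab$BAa
  rot[4] = Bbab$BAab
  rot[5] = bab$BAabB
  rot[6] = ab$BAabBb
  rot[7] = b$BAabBba
  rot[8] = $BAabBbab
Sorted (with $ < everything):
  sorted[0] = $BAabBbab
  sorted[1] = AabBbab$B
  sorted[2] = BAabBbab$
  sorted[3] = Bbab$BAab
  sorted[4] = ab$BAabBb
  sorted[5] = abBbab$BA
  sorted[6] = b$BAabBba
  sorted[7] = bBbab$BAa
  sorted[8] = bab$BAabB
sorted[5] = abBbab$BA

Answer: abBbab$BA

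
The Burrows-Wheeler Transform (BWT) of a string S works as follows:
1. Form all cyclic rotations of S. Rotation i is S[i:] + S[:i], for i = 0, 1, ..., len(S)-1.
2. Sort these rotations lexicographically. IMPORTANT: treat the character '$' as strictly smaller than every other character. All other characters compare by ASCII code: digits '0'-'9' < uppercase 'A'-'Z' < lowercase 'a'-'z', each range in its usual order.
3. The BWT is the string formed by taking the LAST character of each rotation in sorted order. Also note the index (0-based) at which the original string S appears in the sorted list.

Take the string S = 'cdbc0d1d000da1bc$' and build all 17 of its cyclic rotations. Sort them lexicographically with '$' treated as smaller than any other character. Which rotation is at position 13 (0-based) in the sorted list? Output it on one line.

All 17 rotations (rotation i = S[i:]+S[:i]):
  rot[0] = cdbc0d1d000da1bc$
  rot[1] = dbc0d1d000da1bc$c
  rot[2] = bc0d1d000da1bc$cd
  rot[3] = c0d1d000da1bc$cdb
  rot[4] = 0d1d000da1bc$cdbc
  rot[5] = d1d000da1bc$cdbc0
  rot[6] = 1d000da1bc$cdbc0d
  rot[7] = d000da1bc$cdbc0d1
  rot[8] = 000da1bc$cdbc0d1d
  rot[9] = 00da1bc$cdbc0d1d0
  rot[10] = 0da1bc$cdbc0d1d00
  rot[11] = da1bc$cdbc0d1d000
  rot[12] = a1bc$cdbc0d1d000d
  rot[13] = 1bc$cdbc0d1d000da
  rot[14] = bc$cdbc0d1d000da1
  rot[15] = c$cdbc0d1d000da1b
  rot[16] = $cdbc0d1d000da1bc
Sorted (with $ < everything):
  sorted[0] = $cdbc0d1d000da1bc
  sorted[1] = 000da1bc$cdbc0d1d
  sorted[2] = 00da1bc$cdbc0d1d0
  sorted[3] = 0d1d000da1bc$cdbc
  sorted[4] = 0da1bc$cdbc0d1d00
  sorted[5] = 1bc$cdbc0d1d000da
  sorted[6] = 1d000da1bc$cdbc0d
  sorted[7] = a1bc$cdbc0d1d000d
  sorted[8] = bc$cdbc0d1d000da1
  sorted[9] = bc0d1d000da1bc$cd
  sorted[10] = c$cdbc0d1d000da1b
  sorted[11] = c0d1d000da1bc$cdb
  sorted[12] = cdbc0d1d000da1bc$
  sorted[13] = d000da1bc$cdbc0d1
  sorted[14] = d1d000da1bc$cdbc0
  sorted[15] = da1bc$cdbc0d1d000
  sorted[16] = dbc0d1d000da1bc$c
sorted[13] = d000da1bc$cdbc0d1

Answer: d000da1bc$cdbc0d1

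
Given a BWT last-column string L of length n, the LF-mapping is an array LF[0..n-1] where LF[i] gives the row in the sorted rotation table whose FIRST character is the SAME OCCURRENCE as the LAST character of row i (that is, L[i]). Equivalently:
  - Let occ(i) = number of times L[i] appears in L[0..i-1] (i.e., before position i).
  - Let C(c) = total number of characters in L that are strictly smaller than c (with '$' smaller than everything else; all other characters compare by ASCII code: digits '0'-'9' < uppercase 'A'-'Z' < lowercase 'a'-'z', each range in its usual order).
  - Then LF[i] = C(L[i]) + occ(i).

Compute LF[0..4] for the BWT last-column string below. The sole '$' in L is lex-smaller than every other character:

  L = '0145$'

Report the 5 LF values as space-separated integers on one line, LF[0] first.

Answer: 1 2 3 4 0

Derivation:
Char counts: '$':1, '0':1, '1':1, '4':1, '5':1
C (first-col start): C('$')=0, C('0')=1, C('1')=2, C('4')=3, C('5')=4
L[0]='0': occ=0, LF[0]=C('0')+0=1+0=1
L[1]='1': occ=0, LF[1]=C('1')+0=2+0=2
L[2]='4': occ=0, LF[2]=C('4')+0=3+0=3
L[3]='5': occ=0, LF[3]=C('5')+0=4+0=4
L[4]='$': occ=0, LF[4]=C('$')+0=0+0=0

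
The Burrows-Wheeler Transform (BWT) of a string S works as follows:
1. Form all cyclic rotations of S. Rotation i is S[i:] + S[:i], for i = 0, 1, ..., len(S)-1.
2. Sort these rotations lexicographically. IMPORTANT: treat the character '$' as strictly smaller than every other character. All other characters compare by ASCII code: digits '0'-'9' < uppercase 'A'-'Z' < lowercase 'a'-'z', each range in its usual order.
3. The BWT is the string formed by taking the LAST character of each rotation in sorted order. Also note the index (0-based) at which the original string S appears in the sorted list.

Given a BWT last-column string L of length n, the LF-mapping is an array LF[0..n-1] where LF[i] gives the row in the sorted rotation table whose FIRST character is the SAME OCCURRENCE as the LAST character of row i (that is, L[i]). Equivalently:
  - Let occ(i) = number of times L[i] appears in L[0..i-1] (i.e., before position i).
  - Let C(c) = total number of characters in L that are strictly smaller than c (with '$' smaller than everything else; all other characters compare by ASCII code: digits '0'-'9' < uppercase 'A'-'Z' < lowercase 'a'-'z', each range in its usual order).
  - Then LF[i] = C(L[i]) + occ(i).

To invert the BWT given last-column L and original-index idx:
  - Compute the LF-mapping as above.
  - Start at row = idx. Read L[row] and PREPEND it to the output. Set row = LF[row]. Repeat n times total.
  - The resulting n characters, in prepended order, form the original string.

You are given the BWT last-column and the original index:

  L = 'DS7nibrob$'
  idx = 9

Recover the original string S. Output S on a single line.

Answer: ribbonS7D$

Derivation:
LF mapping: 2 3 1 7 6 4 9 8 5 0
Walk LF starting at row 9, prepending L[row]:
  step 1: row=9, L[9]='$', prepend. Next row=LF[9]=0
  step 2: row=0, L[0]='D', prepend. Next row=LF[0]=2
  step 3: row=2, L[2]='7', prepend. Next row=LF[2]=1
  step 4: row=1, L[1]='S', prepend. Next row=LF[1]=3
  step 5: row=3, L[3]='n', prepend. Next row=LF[3]=7
  step 6: row=7, L[7]='o', prepend. Next row=LF[7]=8
  step 7: row=8, L[8]='b', prepend. Next row=LF[8]=5
  step 8: row=5, L[5]='b', prepend. Next row=LF[5]=4
  step 9: row=4, L[4]='i', prepend. Next row=LF[4]=6
  step 10: row=6, L[6]='r', prepend. Next row=LF[6]=9
Reversed output: ribbonS7D$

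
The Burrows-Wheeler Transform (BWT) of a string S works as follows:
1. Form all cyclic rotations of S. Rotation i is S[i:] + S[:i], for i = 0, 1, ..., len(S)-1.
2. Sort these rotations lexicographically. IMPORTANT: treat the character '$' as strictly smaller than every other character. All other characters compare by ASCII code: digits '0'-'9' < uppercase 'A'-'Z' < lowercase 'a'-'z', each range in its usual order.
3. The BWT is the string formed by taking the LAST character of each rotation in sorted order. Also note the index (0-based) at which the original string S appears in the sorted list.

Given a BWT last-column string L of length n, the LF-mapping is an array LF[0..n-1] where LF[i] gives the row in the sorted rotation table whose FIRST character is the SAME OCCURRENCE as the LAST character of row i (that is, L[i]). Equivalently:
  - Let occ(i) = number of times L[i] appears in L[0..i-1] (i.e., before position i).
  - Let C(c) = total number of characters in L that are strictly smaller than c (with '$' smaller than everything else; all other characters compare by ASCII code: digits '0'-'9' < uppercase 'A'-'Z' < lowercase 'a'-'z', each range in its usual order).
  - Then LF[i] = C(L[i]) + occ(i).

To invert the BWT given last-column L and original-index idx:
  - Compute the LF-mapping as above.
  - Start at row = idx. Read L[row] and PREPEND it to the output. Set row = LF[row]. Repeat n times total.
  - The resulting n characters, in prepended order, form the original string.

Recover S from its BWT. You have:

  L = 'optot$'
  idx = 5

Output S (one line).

Answer: ttopo$

Derivation:
LF mapping: 1 3 4 2 5 0
Walk LF starting at row 5, prepending L[row]:
  step 1: row=5, L[5]='$', prepend. Next row=LF[5]=0
  step 2: row=0, L[0]='o', prepend. Next row=LF[0]=1
  step 3: row=1, L[1]='p', prepend. Next row=LF[1]=3
  step 4: row=3, L[3]='o', prepend. Next row=LF[3]=2
  step 5: row=2, L[2]='t', prepend. Next row=LF[2]=4
  step 6: row=4, L[4]='t', prepend. Next row=LF[4]=5
Reversed output: ttopo$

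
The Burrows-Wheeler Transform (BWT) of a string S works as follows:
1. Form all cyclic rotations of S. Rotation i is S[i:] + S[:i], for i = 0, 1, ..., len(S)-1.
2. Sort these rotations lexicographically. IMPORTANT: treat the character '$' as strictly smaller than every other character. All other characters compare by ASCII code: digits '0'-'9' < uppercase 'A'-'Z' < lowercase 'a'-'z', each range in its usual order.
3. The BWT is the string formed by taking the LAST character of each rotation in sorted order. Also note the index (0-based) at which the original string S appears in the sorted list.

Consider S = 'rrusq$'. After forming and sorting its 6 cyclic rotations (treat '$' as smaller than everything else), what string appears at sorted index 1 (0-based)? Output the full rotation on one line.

All 6 rotations (rotation i = S[i:]+S[:i]):
  rot[0] = rrusq$
  rot[1] = rusq$r
  rot[2] = usq$rr
  rot[3] = sq$rru
  rot[4] = q$rrus
  rot[5] = $rrusq
Sorted (with $ < everything):
  sorted[0] = $rrusq
  sorted[1] = q$rrus
  sorted[2] = rrusq$
  sorted[3] = rusq$r
  sorted[4] = sq$rru
  sorted[5] = usq$rr
sorted[1] = q$rrus

Answer: q$rrus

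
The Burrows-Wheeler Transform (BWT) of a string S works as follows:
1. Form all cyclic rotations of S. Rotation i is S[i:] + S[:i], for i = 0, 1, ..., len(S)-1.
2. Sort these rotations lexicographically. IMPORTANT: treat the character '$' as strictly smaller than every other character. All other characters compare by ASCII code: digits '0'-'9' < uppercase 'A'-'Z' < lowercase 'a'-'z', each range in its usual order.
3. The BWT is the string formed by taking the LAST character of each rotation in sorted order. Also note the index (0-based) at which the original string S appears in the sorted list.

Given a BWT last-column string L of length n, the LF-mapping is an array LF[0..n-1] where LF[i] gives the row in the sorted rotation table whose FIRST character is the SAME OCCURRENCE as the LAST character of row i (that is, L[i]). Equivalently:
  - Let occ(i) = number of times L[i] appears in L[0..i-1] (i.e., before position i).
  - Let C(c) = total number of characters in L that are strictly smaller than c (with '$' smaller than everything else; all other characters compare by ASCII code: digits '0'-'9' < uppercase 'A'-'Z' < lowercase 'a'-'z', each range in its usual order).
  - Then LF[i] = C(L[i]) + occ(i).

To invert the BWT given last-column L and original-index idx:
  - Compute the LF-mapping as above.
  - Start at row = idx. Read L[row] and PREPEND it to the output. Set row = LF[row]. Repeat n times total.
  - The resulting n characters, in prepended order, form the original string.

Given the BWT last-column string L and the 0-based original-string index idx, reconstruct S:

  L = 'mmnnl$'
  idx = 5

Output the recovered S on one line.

Answer: nmlnm$

Derivation:
LF mapping: 2 3 4 5 1 0
Walk LF starting at row 5, prepending L[row]:
  step 1: row=5, L[5]='$', prepend. Next row=LF[5]=0
  step 2: row=0, L[0]='m', prepend. Next row=LF[0]=2
  step 3: row=2, L[2]='n', prepend. Next row=LF[2]=4
  step 4: row=4, L[4]='l', prepend. Next row=LF[4]=1
  step 5: row=1, L[1]='m', prepend. Next row=LF[1]=3
  step 6: row=3, L[3]='n', prepend. Next row=LF[3]=5
Reversed output: nmlnm$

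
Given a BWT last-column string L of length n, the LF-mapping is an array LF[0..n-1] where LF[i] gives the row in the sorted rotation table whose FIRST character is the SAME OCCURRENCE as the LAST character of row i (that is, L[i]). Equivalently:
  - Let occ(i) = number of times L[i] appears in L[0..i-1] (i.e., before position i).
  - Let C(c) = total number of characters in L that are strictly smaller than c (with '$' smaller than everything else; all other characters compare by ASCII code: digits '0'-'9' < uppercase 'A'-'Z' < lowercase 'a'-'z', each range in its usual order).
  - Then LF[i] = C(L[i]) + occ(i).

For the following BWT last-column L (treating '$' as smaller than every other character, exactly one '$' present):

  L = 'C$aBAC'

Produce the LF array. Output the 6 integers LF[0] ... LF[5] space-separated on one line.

Answer: 3 0 5 2 1 4

Derivation:
Char counts: '$':1, 'A':1, 'B':1, 'C':2, 'a':1
C (first-col start): C('$')=0, C('A')=1, C('B')=2, C('C')=3, C('a')=5
L[0]='C': occ=0, LF[0]=C('C')+0=3+0=3
L[1]='$': occ=0, LF[1]=C('$')+0=0+0=0
L[2]='a': occ=0, LF[2]=C('a')+0=5+0=5
L[3]='B': occ=0, LF[3]=C('B')+0=2+0=2
L[4]='A': occ=0, LF[4]=C('A')+0=1+0=1
L[5]='C': occ=1, LF[5]=C('C')+1=3+1=4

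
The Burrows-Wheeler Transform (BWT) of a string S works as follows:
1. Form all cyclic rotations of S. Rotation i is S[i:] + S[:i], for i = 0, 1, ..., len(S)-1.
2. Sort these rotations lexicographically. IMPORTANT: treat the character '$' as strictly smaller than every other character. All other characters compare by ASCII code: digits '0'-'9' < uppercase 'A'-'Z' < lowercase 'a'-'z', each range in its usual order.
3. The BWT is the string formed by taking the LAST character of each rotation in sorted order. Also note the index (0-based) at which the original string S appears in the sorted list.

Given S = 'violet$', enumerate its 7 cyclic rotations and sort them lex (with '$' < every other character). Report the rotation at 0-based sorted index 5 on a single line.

Answer: t$viole

Derivation:
All 7 rotations (rotation i = S[i:]+S[:i]):
  rot[0] = violet$
  rot[1] = iolet$v
  rot[2] = olet$vi
  rot[3] = let$vio
  rot[4] = et$viol
  rot[5] = t$viole
  rot[6] = $violet
Sorted (with $ < everything):
  sorted[0] = $violet
  sorted[1] = et$viol
  sorted[2] = iolet$v
  sorted[3] = let$vio
  sorted[4] = olet$vi
  sorted[5] = t$viole
  sorted[6] = violet$
sorted[5] = t$viole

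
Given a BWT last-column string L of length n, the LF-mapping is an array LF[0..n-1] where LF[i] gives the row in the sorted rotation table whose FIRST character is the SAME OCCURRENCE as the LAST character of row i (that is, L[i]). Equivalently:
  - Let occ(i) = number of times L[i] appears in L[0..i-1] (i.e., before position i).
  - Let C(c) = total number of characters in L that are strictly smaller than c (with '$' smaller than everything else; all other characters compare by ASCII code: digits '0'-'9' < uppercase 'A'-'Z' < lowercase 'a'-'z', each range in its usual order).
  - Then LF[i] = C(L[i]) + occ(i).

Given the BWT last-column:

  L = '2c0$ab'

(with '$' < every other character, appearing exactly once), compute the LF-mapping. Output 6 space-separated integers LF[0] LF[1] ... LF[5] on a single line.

Answer: 2 5 1 0 3 4

Derivation:
Char counts: '$':1, '0':1, '2':1, 'a':1, 'b':1, 'c':1
C (first-col start): C('$')=0, C('0')=1, C('2')=2, C('a')=3, C('b')=4, C('c')=5
L[0]='2': occ=0, LF[0]=C('2')+0=2+0=2
L[1]='c': occ=0, LF[1]=C('c')+0=5+0=5
L[2]='0': occ=0, LF[2]=C('0')+0=1+0=1
L[3]='$': occ=0, LF[3]=C('$')+0=0+0=0
L[4]='a': occ=0, LF[4]=C('a')+0=3+0=3
L[5]='b': occ=0, LF[5]=C('b')+0=4+0=4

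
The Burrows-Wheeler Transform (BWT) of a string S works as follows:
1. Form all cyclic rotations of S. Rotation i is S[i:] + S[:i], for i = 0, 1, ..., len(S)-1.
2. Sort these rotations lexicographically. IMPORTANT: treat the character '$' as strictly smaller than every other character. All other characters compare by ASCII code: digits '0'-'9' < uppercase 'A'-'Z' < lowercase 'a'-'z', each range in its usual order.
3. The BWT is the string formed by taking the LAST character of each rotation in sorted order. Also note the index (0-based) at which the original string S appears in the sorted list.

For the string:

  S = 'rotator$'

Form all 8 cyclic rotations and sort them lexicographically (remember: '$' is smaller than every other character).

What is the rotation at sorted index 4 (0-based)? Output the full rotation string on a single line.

Answer: r$rotato

Derivation:
All 8 rotations (rotation i = S[i:]+S[:i]):
  rot[0] = rotator$
  rot[1] = otator$r
  rot[2] = tator$ro
  rot[3] = ator$rot
  rot[4] = tor$rota
  rot[5] = or$rotat
  rot[6] = r$rotato
  rot[7] = $rotator
Sorted (with $ < everything):
  sorted[0] = $rotator
  sorted[1] = ator$rot
  sorted[2] = or$rotat
  sorted[3] = otator$r
  sorted[4] = r$rotato
  sorted[5] = rotator$
  sorted[6] = tator$ro
  sorted[7] = tor$rota
sorted[4] = r$rotato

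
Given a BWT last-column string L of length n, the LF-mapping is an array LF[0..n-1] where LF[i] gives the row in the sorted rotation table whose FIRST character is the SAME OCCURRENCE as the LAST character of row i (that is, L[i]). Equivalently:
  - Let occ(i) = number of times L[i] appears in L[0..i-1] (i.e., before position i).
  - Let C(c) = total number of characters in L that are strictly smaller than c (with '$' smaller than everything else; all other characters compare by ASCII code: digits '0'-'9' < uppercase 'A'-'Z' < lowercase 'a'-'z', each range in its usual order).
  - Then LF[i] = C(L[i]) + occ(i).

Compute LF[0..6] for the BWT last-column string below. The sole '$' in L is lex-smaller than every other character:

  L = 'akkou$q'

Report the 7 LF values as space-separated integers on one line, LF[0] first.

Char counts: '$':1, 'a':1, 'k':2, 'o':1, 'q':1, 'u':1
C (first-col start): C('$')=0, C('a')=1, C('k')=2, C('o')=4, C('q')=5, C('u')=6
L[0]='a': occ=0, LF[0]=C('a')+0=1+0=1
L[1]='k': occ=0, LF[1]=C('k')+0=2+0=2
L[2]='k': occ=1, LF[2]=C('k')+1=2+1=3
L[3]='o': occ=0, LF[3]=C('o')+0=4+0=4
L[4]='u': occ=0, LF[4]=C('u')+0=6+0=6
L[5]='$': occ=0, LF[5]=C('$')+0=0+0=0
L[6]='q': occ=0, LF[6]=C('q')+0=5+0=5

Answer: 1 2 3 4 6 0 5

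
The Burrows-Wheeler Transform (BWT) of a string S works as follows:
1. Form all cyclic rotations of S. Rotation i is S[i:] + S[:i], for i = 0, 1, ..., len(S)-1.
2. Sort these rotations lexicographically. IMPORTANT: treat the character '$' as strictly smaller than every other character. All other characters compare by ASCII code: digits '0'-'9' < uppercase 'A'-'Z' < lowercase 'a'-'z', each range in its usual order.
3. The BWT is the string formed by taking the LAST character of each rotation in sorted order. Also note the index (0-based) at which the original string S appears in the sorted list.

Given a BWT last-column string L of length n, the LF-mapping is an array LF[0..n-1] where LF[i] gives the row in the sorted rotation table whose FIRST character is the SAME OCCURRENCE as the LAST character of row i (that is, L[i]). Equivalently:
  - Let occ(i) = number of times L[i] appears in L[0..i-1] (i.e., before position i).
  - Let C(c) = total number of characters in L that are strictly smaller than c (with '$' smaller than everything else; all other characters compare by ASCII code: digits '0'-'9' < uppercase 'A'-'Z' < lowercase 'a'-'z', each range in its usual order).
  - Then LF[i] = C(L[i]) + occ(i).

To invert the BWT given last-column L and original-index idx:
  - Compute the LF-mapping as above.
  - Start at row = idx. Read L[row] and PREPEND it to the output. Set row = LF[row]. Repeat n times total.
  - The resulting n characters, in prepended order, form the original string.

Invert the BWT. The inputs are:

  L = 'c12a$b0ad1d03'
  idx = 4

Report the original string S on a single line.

LF mapping: 10 3 5 7 0 9 1 8 11 4 12 2 6
Walk LF starting at row 4, prepending L[row]:
  step 1: row=4, L[4]='$', prepend. Next row=LF[4]=0
  step 2: row=0, L[0]='c', prepend. Next row=LF[0]=10
  step 3: row=10, L[10]='d', prepend. Next row=LF[10]=12
  step 4: row=12, L[12]='3', prepend. Next row=LF[12]=6
  step 5: row=6, L[6]='0', prepend. Next row=LF[6]=1
  step 6: row=1, L[1]='1', prepend. Next row=LF[1]=3
  step 7: row=3, L[3]='a', prepend. Next row=LF[3]=7
  step 8: row=7, L[7]='a', prepend. Next row=LF[7]=8
  step 9: row=8, L[8]='d', prepend. Next row=LF[8]=11
  step 10: row=11, L[11]='0', prepend. Next row=LF[11]=2
  step 11: row=2, L[2]='2', prepend. Next row=LF[2]=5
  step 12: row=5, L[5]='b', prepend. Next row=LF[5]=9
  step 13: row=9, L[9]='1', prepend. Next row=LF[9]=4
Reversed output: 1b20daa103dc$

Answer: 1b20daa103dc$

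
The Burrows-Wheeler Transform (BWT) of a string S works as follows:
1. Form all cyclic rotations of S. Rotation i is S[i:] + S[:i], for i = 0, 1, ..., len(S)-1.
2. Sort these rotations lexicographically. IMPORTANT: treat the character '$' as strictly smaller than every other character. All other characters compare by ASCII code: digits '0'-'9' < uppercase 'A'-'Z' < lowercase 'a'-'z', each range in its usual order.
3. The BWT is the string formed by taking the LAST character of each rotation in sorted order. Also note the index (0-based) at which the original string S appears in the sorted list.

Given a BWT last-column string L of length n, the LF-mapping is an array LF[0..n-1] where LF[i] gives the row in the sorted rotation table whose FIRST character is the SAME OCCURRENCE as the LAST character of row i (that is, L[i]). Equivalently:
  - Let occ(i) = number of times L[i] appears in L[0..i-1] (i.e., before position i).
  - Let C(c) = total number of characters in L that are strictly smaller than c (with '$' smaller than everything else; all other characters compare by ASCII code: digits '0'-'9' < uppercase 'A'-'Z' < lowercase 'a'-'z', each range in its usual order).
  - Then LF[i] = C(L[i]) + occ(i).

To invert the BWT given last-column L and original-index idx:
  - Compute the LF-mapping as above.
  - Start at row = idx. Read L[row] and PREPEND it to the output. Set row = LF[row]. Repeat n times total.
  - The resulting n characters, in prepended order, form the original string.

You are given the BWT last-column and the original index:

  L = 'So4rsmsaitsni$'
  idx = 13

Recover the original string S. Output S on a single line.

Answer: transmissio4S$

Derivation:
LF mapping: 2 8 1 9 10 6 11 3 4 13 12 7 5 0
Walk LF starting at row 13, prepending L[row]:
  step 1: row=13, L[13]='$', prepend. Next row=LF[13]=0
  step 2: row=0, L[0]='S', prepend. Next row=LF[0]=2
  step 3: row=2, L[2]='4', prepend. Next row=LF[2]=1
  step 4: row=1, L[1]='o', prepend. Next row=LF[1]=8
  step 5: row=8, L[8]='i', prepend. Next row=LF[8]=4
  step 6: row=4, L[4]='s', prepend. Next row=LF[4]=10
  step 7: row=10, L[10]='s', prepend. Next row=LF[10]=12
  step 8: row=12, L[12]='i', prepend. Next row=LF[12]=5
  step 9: row=5, L[5]='m', prepend. Next row=LF[5]=6
  step 10: row=6, L[6]='s', prepend. Next row=LF[6]=11
  step 11: row=11, L[11]='n', prepend. Next row=LF[11]=7
  step 12: row=7, L[7]='a', prepend. Next row=LF[7]=3
  step 13: row=3, L[3]='r', prepend. Next row=LF[3]=9
  step 14: row=9, L[9]='t', prepend. Next row=LF[9]=13
Reversed output: transmissio4S$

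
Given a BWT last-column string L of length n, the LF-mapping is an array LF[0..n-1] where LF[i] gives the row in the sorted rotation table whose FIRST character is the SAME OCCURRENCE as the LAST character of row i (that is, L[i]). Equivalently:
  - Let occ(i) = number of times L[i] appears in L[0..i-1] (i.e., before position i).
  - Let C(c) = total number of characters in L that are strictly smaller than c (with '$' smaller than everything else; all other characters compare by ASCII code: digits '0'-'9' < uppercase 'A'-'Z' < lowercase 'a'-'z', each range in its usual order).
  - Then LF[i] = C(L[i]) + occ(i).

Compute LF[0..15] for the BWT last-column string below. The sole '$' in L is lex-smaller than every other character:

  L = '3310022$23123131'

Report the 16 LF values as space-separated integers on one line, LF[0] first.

Answer: 11 12 3 1 2 7 8 0 9 13 4 10 14 5 15 6

Derivation:
Char counts: '$':1, '0':2, '1':4, '2':4, '3':5
C (first-col start): C('$')=0, C('0')=1, C('1')=3, C('2')=7, C('3')=11
L[0]='3': occ=0, LF[0]=C('3')+0=11+0=11
L[1]='3': occ=1, LF[1]=C('3')+1=11+1=12
L[2]='1': occ=0, LF[2]=C('1')+0=3+0=3
L[3]='0': occ=0, LF[3]=C('0')+0=1+0=1
L[4]='0': occ=1, LF[4]=C('0')+1=1+1=2
L[5]='2': occ=0, LF[5]=C('2')+0=7+0=7
L[6]='2': occ=1, LF[6]=C('2')+1=7+1=8
L[7]='$': occ=0, LF[7]=C('$')+0=0+0=0
L[8]='2': occ=2, LF[8]=C('2')+2=7+2=9
L[9]='3': occ=2, LF[9]=C('3')+2=11+2=13
L[10]='1': occ=1, LF[10]=C('1')+1=3+1=4
L[11]='2': occ=3, LF[11]=C('2')+3=7+3=10
L[12]='3': occ=3, LF[12]=C('3')+3=11+3=14
L[13]='1': occ=2, LF[13]=C('1')+2=3+2=5
L[14]='3': occ=4, LF[14]=C('3')+4=11+4=15
L[15]='1': occ=3, LF[15]=C('1')+3=3+3=6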